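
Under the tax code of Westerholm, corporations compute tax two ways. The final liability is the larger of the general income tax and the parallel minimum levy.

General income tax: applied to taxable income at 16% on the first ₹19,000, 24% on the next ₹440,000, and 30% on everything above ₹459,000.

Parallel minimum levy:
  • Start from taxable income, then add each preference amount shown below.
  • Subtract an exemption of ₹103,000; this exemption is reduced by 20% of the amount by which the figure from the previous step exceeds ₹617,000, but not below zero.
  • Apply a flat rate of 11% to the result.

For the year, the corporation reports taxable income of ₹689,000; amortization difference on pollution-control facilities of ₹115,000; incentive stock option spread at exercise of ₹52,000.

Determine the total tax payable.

₹177,640

Parallel minimum levy:
  Adjusted income: ₹689,000 + ₹115,000 + ₹52,000 = ₹856,000
  Exemption: ₹103,000 − 20% × (₹856,000 − ₹617,000) = ₹103,000 − ₹47,800 = ₹55,200
  Base: ₹856,000 − ₹55,200 = ₹800,800
  ₹800,800 × 11% = ₹88,088

General income tax:
  ₹19,000 × 16% = ₹3,040
  ₹440,000 × 24% = ₹105,600
  ₹230,000 × 30% = ₹69,000
  → ₹177,640

₹177,640 > ₹88,088, so the general income tax governs.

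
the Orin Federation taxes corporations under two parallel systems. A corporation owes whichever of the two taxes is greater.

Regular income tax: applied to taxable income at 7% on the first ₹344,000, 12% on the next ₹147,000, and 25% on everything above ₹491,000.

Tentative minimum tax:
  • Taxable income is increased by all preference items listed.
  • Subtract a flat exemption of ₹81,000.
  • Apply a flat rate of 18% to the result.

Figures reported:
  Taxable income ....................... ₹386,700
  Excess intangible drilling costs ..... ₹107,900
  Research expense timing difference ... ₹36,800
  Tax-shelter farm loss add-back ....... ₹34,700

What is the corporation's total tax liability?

Tentative minimum tax:
  Adjusted income: ₹386,700 + ₹107,900 + ₹36,800 + ₹34,700 = ₹566,100
  Less exemption ₹81,000 → base ₹485,100
  ₹485,100 × 18% = ₹87,318

Regular income tax:
  ₹344,000 × 7% = ₹24,080
  ₹42,700 × 12% = ₹5,124
  → ₹29,204

₹87,318 > ₹29,204, so the tentative minimum tax is the binding amount.

₹87,318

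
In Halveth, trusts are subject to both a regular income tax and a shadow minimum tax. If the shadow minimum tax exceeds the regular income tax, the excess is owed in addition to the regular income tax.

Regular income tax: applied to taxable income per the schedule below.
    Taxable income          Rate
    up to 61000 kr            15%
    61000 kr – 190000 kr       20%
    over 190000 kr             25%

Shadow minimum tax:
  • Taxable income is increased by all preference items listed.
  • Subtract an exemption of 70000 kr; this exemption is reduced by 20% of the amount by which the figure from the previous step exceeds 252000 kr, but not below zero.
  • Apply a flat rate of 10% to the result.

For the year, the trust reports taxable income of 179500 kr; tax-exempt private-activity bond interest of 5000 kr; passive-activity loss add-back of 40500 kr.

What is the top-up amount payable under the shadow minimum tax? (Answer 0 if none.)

0 kr

Regular income tax:
  61000 kr × 15% = 9150 kr
  118500 kr × 20% = 23700 kr
  → 32850 kr

Shadow minimum tax:
  Adjusted income: 179500 kr + 5000 kr + 40500 kr = 225000 kr
  Exemption: 225000 kr ≤ 252000 kr, so full 70000 kr applies
  Base: 225000 kr − 70000 kr = 155000 kr
  155000 kr × 10% = 15500 kr

15500 kr ≤ 32850 kr, so no add-on is due.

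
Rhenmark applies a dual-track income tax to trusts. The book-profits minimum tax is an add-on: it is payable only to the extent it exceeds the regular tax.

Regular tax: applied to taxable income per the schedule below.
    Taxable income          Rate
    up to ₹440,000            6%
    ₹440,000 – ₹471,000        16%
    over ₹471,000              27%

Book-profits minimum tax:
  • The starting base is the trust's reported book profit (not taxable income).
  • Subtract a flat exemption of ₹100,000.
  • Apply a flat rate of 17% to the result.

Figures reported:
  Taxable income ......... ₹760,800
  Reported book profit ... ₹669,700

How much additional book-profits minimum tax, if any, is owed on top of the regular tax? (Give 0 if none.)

Book-profits minimum tax:
  Base (reported book profit): ₹669,700
  Less exemption ₹100,000 → base ₹569,700
  ₹569,700 × 17% = ₹96,849

Regular tax:
  ₹440,000 × 6% = ₹26,400
  ₹31,000 × 16% = ₹4,960
  ₹289,800 × 27% = ₹78,246
  → ₹109,606

₹96,849 ≤ ₹109,606, so no add-on is due.

₹0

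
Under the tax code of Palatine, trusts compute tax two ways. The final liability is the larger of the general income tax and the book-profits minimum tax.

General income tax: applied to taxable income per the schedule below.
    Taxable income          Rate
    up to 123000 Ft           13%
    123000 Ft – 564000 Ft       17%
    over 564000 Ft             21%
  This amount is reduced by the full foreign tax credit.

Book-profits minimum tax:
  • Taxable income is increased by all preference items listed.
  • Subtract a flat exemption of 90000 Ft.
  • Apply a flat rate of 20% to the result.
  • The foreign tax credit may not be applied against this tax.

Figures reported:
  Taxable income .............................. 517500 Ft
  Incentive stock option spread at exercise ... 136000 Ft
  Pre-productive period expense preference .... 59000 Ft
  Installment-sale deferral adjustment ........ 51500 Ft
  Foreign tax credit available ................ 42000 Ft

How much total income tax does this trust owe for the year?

Book-profits minimum tax:
  Adjusted income: 517500 Ft + 136000 Ft + 59000 Ft + 51500 Ft = 764000 Ft
  Less exemption 90000 Ft → base 674000 Ft
  674000 Ft × 20% = 134800 Ft

General income tax:
  123000 Ft × 13% = 15990 Ft
  394500 Ft × 17% = 67065 Ft
  → 83055 Ft
  Less foreign tax credit 42000 Ft → 41055 Ft

134800 Ft > 41055 Ft, so the book-profits minimum tax is the binding amount.

134800 Ft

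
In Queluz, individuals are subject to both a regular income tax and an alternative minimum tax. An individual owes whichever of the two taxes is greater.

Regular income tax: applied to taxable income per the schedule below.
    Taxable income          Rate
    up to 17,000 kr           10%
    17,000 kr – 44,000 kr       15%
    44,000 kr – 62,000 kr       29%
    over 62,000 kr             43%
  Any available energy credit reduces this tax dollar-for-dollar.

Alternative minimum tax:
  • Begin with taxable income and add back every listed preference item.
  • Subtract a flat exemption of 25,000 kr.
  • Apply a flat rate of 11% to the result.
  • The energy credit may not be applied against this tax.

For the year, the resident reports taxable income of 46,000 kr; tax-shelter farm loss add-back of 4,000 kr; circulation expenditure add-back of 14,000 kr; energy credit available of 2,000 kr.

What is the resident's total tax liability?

4,330 kr

Regular income tax:
  17,000 kr × 10% = 1,700 kr
  27,000 kr × 15% = 4,050 kr
  2,000 kr × 29% = 580 kr
  → 6,330 kr
  Less energy credit 2,000 kr → 4,330 kr

Alternative minimum tax:
  Adjusted income: 46,000 kr + 4,000 kr + 14,000 kr = 64,000 kr
  Less exemption 25,000 kr → base 39,000 kr
  39,000 kr × 11% = 4,290 kr

4,330 kr > 4,290 kr, so the regular income tax governs.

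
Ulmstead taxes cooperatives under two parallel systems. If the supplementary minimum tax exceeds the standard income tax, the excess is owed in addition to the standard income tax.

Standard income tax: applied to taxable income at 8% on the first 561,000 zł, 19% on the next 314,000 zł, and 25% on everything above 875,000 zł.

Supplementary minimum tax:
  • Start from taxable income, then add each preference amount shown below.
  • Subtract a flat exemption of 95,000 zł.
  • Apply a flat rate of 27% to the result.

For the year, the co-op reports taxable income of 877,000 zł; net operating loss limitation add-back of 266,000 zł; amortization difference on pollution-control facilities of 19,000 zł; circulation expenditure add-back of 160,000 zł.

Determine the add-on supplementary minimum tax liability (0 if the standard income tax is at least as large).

Supplementary minimum tax:
  Adjusted income: 877,000 zł + 266,000 zł + 19,000 zł + 160,000 zł = 1,322,000 zł
  Less exemption 95,000 zł → base 1,227,000 zł
  1,227,000 zł × 27% = 331,290 zł

Standard income tax:
  561,000 zł × 8% = 44,880 zł
  314,000 zł × 19% = 59,660 zł
  2,000 zł × 25% = 500 zł
  → 105,040 zł

Excess of supplementary minimum tax over standard income tax: 331,290 zł − 105,040 zł = 226,250 zł.

226,250 zł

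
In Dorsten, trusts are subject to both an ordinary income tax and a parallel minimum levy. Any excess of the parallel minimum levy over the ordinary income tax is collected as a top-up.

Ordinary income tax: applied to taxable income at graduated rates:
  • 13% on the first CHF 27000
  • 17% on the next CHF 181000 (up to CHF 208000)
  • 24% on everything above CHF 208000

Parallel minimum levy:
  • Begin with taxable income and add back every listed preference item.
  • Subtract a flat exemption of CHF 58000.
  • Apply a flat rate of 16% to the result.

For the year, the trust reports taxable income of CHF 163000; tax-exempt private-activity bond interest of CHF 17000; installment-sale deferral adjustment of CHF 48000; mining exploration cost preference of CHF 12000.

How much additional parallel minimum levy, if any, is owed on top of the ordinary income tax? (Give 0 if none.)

Parallel minimum levy:
  Adjusted income: CHF 163000 + CHF 17000 + CHF 48000 + CHF 12000 = CHF 240000
  Less exemption CHF 58000 → base CHF 182000
  CHF 182000 × 16% = CHF 29120

Ordinary income tax:
  CHF 27000 × 13% = CHF 3510
  CHF 136000 × 17% = CHF 23120
  → CHF 26630

Excess of parallel minimum levy over ordinary income tax: CHF 29120 − CHF 26630 = CHF 2490.

CHF 2490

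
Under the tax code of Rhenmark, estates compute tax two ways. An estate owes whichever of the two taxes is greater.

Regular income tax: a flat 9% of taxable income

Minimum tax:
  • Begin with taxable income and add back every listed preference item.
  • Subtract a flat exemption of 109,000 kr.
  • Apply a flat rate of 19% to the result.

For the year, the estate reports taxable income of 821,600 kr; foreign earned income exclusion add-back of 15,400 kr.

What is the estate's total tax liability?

138,320 kr

Minimum tax:
  Adjusted income: 821,600 kr + 15,400 kr = 837,000 kr
  Less exemption 109,000 kr → base 728,000 kr
  728,000 kr × 19% = 138,320 kr

Regular income tax:
  821,600 kr × 9% = 73,944 kr

138,320 kr > 73,944 kr, so the minimum tax is the binding amount.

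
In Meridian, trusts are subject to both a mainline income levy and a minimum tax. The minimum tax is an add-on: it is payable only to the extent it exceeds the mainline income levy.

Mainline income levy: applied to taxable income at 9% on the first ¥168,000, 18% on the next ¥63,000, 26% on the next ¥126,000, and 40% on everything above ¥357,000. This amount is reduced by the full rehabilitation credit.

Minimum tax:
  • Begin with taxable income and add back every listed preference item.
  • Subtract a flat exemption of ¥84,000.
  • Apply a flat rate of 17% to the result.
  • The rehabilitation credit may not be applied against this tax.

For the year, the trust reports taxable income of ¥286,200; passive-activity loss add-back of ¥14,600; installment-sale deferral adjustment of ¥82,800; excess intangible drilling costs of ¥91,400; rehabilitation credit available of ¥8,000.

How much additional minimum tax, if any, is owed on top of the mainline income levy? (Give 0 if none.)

Minimum tax:
  Adjusted income: ¥286,200 + ¥14,600 + ¥82,800 + ¥91,400 = ¥475,000
  Less exemption ¥84,000 → base ¥391,000
  ¥391,000 × 17% = ¥66,470

Mainline income levy:
  ¥168,000 × 9% = ¥15,120
  ¥63,000 × 18% = ¥11,340
  ¥55,200 × 26% = ¥14,352
  → ¥40,812
  Less rehabilitation credit ¥8,000 → ¥32,812

Excess of minimum tax over mainline income levy: ¥66,470 − ¥32,812 = ¥33,658.

¥33,658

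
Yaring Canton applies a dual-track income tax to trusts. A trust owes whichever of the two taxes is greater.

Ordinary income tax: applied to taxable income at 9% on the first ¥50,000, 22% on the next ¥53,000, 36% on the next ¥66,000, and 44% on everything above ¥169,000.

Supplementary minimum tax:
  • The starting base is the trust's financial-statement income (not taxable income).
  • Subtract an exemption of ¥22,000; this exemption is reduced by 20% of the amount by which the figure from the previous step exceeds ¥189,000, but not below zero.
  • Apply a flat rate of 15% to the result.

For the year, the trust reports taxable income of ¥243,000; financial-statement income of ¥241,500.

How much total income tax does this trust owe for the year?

¥72,480

Ordinary income tax:
  ¥50,000 × 9% = ¥4,500
  ¥53,000 × 22% = ¥11,660
  ¥66,000 × 36% = ¥23,760
  ¥74,000 × 44% = ¥32,560
  → ¥72,480

Supplementary minimum tax:
  Base (financial-statement income): ¥241,500
  Exemption: ¥22,000 − 20% × (¥241,500 − ¥189,000) = ¥22,000 − ¥10,500 = ¥11,500
  Base: ¥241,500 − ¥11,500 = ¥230,000
  ¥230,000 × 15% = ¥34,500

¥72,480 > ¥34,500, so the ordinary income tax governs.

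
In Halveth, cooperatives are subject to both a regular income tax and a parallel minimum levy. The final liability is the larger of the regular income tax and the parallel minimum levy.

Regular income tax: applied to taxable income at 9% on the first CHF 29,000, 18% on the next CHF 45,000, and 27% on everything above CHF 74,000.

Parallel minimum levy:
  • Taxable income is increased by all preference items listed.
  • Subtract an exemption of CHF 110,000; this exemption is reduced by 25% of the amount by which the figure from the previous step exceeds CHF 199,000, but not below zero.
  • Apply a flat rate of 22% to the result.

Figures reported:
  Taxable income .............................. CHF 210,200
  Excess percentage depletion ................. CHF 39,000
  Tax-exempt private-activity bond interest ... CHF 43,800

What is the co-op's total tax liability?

Parallel minimum levy:
  Adjusted income: CHF 210,200 + CHF 39,000 + CHF 43,800 = CHF 293,000
  Exemption: CHF 110,000 − 25% × (CHF 293,000 − CHF 199,000) = CHF 110,000 − CHF 23,500 = CHF 86,500
  Base: CHF 293,000 − CHF 86,500 = CHF 206,500
  CHF 206,500 × 22% = CHF 45,430

Regular income tax:
  CHF 29,000 × 9% = CHF 2,610
  CHF 45,000 × 18% = CHF 8,100
  CHF 136,200 × 27% = CHF 36,774
  → CHF 47,484

CHF 47,484 > CHF 45,430, so the regular income tax governs.

CHF 47,484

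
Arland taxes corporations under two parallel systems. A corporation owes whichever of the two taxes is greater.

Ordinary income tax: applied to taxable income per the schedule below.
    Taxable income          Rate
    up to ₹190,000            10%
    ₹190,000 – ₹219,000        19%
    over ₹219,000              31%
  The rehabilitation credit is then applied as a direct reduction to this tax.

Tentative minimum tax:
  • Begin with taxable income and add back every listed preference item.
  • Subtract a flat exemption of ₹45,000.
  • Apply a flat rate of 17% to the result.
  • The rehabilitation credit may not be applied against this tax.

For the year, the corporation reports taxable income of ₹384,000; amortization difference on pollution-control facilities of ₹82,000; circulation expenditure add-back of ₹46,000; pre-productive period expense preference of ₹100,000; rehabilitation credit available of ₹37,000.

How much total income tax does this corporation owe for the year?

Tentative minimum tax:
  Adjusted income: ₹384,000 + ₹82,000 + ₹46,000 + ₹100,000 = ₹612,000
  Less exemption ₹45,000 → base ₹567,000
  ₹567,000 × 17% = ₹96,390

Ordinary income tax:
  ₹190,000 × 10% = ₹19,000
  ₹29,000 × 19% = ₹5,510
  ₹165,000 × 31% = ₹51,150
  → ₹75,660
  Less rehabilitation credit ₹37,000 → ₹38,660

₹96,390 > ₹38,660, so the tentative minimum tax is the binding amount.

₹96,390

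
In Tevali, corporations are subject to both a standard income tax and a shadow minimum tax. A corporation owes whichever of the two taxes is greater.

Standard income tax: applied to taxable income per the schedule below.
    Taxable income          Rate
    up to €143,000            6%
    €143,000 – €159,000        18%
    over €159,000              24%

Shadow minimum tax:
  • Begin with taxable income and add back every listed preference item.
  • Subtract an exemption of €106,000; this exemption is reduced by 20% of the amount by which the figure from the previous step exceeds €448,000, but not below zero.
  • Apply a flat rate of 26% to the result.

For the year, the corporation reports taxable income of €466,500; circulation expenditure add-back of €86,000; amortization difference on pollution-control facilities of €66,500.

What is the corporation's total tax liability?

€142,272

Shadow minimum tax:
  Adjusted income: €466,500 + €86,000 + €66,500 = €619,000
  Exemption: €106,000 − 20% × (€619,000 − €448,000) = €106,000 − €34,200 = €71,800
  Base: €619,000 − €71,800 = €547,200
  €547,200 × 26% = €142,272

Standard income tax:
  €143,000 × 6% = €8,580
  €16,000 × 18% = €2,880
  €307,500 × 24% = €73,800
  → €85,260

€142,272 > €85,260, so the shadow minimum tax is the binding amount.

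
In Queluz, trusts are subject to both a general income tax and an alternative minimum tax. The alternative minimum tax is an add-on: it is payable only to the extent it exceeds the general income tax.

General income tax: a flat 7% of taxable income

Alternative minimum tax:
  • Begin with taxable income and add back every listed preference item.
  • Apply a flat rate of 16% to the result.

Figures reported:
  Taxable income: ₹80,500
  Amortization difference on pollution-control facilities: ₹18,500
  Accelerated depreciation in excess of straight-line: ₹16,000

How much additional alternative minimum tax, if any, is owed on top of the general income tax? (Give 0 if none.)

Alternative minimum tax:
  Adjusted income: ₹80,500 + ₹18,500 + ₹16,000 = ₹115,000
  ₹115,000 × 16% = ₹18,400

General income tax:
  ₹80,500 × 7% = ₹5,635

Excess of alternative minimum tax over general income tax: ₹18,400 − ₹5,635 = ₹12,765.

₹12,765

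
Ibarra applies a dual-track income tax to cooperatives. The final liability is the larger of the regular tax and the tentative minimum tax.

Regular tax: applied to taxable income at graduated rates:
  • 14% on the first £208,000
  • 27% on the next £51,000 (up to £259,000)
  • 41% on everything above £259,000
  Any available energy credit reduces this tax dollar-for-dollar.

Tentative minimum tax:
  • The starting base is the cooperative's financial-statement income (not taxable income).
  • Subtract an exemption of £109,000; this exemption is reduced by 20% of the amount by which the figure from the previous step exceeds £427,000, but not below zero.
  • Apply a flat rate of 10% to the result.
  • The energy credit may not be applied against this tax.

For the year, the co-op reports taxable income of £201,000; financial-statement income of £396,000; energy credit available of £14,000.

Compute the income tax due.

Regular tax:
  £201,000 × 14% = £28,140
  Less energy credit £14,000 → £14,140

Tentative minimum tax:
  Base (financial-statement income): £396,000
  Exemption: £396,000 ≤ £427,000, so full £109,000 applies
  Base: £396,000 − £109,000 = £287,000
  £287,000 × 10% = £28,700

£28,700 > £14,140, so the tentative minimum tax is the binding amount.

£28,700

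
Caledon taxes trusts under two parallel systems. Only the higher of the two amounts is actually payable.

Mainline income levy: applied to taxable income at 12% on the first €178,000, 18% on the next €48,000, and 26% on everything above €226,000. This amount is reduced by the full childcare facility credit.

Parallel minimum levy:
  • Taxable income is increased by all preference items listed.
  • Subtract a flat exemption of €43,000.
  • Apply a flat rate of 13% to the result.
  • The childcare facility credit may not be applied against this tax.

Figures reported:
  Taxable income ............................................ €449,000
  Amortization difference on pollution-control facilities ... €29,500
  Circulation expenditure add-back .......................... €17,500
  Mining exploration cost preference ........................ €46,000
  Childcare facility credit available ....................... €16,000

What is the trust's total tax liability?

Parallel minimum levy:
  Adjusted income: €449,000 + €29,500 + €17,500 + €46,000 = €542,000
  Less exemption €43,000 → base €499,000
  €499,000 × 13% = €64,870

Mainline income levy:
  €178,000 × 12% = €21,360
  €48,000 × 18% = €8,640
  €223,000 × 26% = €57,980
  → €87,980
  Less childcare facility credit €16,000 → €71,980

€71,980 > €64,870, so the mainline income levy governs.

€71,980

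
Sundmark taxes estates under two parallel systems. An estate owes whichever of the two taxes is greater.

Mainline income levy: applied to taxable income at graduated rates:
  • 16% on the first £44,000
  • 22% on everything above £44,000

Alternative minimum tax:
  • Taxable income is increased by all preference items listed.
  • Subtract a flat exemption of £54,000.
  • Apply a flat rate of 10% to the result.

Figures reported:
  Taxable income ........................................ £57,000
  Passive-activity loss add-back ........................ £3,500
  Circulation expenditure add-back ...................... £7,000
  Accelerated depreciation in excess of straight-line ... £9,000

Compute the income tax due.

£9,900

Alternative minimum tax:
  Adjusted income: £57,000 + £3,500 + £7,000 + £9,000 = £76,500
  Less exemption £54,000 → base £22,500
  £22,500 × 10% = £2,250

Mainline income levy:
  £44,000 × 16% = £7,040
  £13,000 × 22% = £2,860
  → £9,900

£9,900 > £2,250, so the mainline income levy governs.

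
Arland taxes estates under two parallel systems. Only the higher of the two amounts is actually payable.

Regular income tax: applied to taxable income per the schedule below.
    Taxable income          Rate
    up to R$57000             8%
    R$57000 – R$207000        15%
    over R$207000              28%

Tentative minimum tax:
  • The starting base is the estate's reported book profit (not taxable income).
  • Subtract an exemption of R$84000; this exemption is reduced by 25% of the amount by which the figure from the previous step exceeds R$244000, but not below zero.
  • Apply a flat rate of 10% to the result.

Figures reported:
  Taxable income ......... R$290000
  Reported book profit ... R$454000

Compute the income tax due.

R$50300

Regular income tax:
  R$57000 × 8% = R$4560
  R$150000 × 15% = R$22500
  R$83000 × 28% = R$23240
  → R$50300

Tentative minimum tax:
  Base (reported book profit): R$454000
  Exemption: R$84000 − 25% × (R$454000 − R$244000) = R$84000 − R$52500 = R$31500
  Base: R$454000 − R$31500 = R$422500
  R$422500 × 10% = R$42250

R$50300 > R$42250, so the regular income tax governs.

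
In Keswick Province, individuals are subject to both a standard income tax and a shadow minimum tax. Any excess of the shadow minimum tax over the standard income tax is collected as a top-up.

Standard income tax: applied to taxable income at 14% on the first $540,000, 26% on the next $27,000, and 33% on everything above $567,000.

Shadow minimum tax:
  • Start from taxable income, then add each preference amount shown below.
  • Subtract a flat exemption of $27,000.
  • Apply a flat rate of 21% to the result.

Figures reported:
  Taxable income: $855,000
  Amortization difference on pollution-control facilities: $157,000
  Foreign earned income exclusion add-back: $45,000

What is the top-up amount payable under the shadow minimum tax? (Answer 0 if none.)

Standard income tax:
  $540,000 × 14% = $75,600
  $27,000 × 26% = $7,020
  $288,000 × 33% = $95,040
  → $177,660

Shadow minimum tax:
  Adjusted income: $855,000 + $157,000 + $45,000 = $1,057,000
  Less exemption $27,000 → base $1,030,000
  $1,030,000 × 21% = $216,300

Excess of shadow minimum tax over standard income tax: $216,300 − $177,660 = $38,640.

$38,640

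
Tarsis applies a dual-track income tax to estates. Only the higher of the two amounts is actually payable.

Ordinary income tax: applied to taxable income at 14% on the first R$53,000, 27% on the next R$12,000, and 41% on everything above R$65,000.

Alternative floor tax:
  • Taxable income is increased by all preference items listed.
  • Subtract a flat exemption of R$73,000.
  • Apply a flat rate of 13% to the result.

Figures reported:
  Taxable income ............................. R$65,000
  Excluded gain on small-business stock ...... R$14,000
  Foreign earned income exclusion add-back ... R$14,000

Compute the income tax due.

R$10,660

Alternative floor tax:
  Adjusted income: R$65,000 + R$14,000 + R$14,000 = R$93,000
  Less exemption R$73,000 → base R$20,000
  R$20,000 × 13% = R$2,600

Ordinary income tax:
  R$53,000 × 14% = R$7,420
  R$12,000 × 27% = R$3,240
  → R$10,660

R$10,660 > R$2,600, so the ordinary income tax governs.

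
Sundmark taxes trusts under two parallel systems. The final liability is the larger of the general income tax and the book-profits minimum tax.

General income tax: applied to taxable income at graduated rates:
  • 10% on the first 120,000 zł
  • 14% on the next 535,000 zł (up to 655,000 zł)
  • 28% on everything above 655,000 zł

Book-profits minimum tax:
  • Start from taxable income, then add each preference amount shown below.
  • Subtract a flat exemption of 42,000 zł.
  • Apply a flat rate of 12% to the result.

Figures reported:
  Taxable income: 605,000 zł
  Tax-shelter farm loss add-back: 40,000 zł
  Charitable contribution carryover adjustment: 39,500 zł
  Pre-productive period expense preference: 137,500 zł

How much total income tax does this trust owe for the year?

General income tax:
  120,000 zł × 10% = 12,000 zł
  485,000 zł × 14% = 67,900 zł
  → 79,900 zł

Book-profits minimum tax:
  Adjusted income: 605,000 zł + 40,000 zł + 39,500 zł + 137,500 zł = 822,000 zł
  Less exemption 42,000 zł → base 780,000 zł
  780,000 zł × 12% = 93,600 zł

93,600 zł > 79,900 zł, so the book-profits minimum tax is the binding amount.

93,600 zł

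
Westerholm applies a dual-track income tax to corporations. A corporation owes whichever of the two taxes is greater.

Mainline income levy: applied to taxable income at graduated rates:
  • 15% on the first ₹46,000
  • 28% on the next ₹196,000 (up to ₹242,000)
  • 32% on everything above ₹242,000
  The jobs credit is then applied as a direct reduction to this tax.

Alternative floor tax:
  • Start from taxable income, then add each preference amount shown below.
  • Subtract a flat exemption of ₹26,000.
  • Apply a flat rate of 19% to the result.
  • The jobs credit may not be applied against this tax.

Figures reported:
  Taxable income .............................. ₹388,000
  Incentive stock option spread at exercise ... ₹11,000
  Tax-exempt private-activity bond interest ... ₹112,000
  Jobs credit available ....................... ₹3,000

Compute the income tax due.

Alternative floor tax:
  Adjusted income: ₹388,000 + ₹11,000 + ₹112,000 = ₹511,000
  Less exemption ₹26,000 → base ₹485,000
  ₹485,000 × 19% = ₹92,150

Mainline income levy:
  ₹46,000 × 15% = ₹6,900
  ₹196,000 × 28% = ₹54,880
  ₹146,000 × 32% = ₹46,720
  → ₹108,500
  Less jobs credit ₹3,000 → ₹105,500

₹105,500 > ₹92,150, so the mainline income levy governs.

₹105,500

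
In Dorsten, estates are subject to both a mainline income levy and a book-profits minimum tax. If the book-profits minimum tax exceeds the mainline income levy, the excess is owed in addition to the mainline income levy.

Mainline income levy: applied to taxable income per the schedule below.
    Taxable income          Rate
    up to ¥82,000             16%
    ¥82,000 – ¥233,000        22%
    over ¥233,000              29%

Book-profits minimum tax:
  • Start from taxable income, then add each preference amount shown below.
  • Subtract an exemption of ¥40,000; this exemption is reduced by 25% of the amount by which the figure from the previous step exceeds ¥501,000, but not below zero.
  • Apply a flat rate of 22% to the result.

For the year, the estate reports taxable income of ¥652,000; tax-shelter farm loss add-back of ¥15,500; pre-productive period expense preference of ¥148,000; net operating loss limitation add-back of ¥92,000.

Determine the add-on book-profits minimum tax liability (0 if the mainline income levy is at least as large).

¥31,800

Mainline income levy:
  ¥82,000 × 16% = ¥13,120
  ¥151,000 × 22% = ¥33,220
  ¥419,000 × 29% = ¥121,510
  → ¥167,850

Book-profits minimum tax:
  Adjusted income: ¥652,000 + ¥15,500 + ¥148,000 + ¥92,000 = ¥907,500
  Exemption: 25% × (¥907,500 − ¥501,000) = ¥101,625 ≥ ¥40,000, so the exemption is fully phased out
  Base: ¥907,500 − ¥0 = ¥907,500
  ¥907,500 × 22% = ¥199,650

Excess of book-profits minimum tax over mainline income levy: ¥199,650 − ¥167,850 = ¥31,800.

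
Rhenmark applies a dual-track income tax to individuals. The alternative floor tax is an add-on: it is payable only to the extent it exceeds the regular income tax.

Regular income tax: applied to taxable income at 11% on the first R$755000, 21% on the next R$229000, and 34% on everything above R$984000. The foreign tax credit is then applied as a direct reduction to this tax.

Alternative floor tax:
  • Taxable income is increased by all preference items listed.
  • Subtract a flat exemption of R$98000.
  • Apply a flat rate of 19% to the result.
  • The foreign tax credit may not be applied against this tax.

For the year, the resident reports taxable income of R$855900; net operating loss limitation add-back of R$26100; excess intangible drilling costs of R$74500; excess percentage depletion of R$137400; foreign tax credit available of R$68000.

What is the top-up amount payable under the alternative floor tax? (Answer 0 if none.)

R$152982

Regular income tax:
  R$755000 × 11% = R$83050
  R$100900 × 21% = R$21189
  → R$104239
  Less foreign tax credit R$68000 → R$36239

Alternative floor tax:
  Adjusted income: R$855900 + R$26100 + R$74500 + R$137400 = R$1093900
  Less exemption R$98000 → base R$995900
  R$995900 × 19% = R$189221

Excess of alternative floor tax over regular income tax: R$189221 − R$36239 = R$152982.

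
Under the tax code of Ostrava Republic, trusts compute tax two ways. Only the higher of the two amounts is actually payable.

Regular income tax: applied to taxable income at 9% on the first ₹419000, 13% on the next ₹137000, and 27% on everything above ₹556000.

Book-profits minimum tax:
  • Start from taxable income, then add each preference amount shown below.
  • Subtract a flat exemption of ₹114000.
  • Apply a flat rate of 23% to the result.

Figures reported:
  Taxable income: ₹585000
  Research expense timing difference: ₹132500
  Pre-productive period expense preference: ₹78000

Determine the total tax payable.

Regular income tax:
  ₹419000 × 9% = ₹37710
  ₹137000 × 13% = ₹17810
  ₹29000 × 27% = ₹7830
  → ₹63350

Book-profits minimum tax:
  Adjusted income: ₹585000 + ₹132500 + ₹78000 = ₹795500
  Less exemption ₹114000 → base ₹681500
  ₹681500 × 23% = ₹156745

₹156745 > ₹63350, so the book-profits minimum tax is the binding amount.

₹156745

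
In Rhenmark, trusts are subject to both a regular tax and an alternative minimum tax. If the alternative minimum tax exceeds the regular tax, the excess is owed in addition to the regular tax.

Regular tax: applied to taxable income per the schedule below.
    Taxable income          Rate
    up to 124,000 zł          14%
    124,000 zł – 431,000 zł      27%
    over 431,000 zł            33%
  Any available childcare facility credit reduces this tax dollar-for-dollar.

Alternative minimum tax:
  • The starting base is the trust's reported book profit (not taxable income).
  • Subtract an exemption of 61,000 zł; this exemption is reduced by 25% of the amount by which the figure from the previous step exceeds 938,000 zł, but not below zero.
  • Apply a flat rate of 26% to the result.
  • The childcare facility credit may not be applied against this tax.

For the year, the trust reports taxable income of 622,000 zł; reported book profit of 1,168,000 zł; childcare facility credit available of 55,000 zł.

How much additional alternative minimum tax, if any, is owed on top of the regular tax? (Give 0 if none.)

Regular tax:
  124,000 zł × 14% = 17,360 zł
  307,000 zł × 27% = 82,890 zł
  191,000 zł × 33% = 63,030 zł
  → 163,280 zł
  Less childcare facility credit 55,000 zł → 108,280 zł

Alternative minimum tax:
  Base (reported book profit): 1,168,000 zł
  Exemption: 61,000 zł − 25% × (1,168,000 zł − 938,000 zł) = 61,000 zł − 57,500 zł = 3,500 zł
  Base: 1,168,000 zł − 3,500 zł = 1,164,500 zł
  1,164,500 zł × 26% = 302,770 zł

Excess of alternative minimum tax over regular tax: 302,770 zł − 108,280 zł = 194,490 zł.

194,490 zł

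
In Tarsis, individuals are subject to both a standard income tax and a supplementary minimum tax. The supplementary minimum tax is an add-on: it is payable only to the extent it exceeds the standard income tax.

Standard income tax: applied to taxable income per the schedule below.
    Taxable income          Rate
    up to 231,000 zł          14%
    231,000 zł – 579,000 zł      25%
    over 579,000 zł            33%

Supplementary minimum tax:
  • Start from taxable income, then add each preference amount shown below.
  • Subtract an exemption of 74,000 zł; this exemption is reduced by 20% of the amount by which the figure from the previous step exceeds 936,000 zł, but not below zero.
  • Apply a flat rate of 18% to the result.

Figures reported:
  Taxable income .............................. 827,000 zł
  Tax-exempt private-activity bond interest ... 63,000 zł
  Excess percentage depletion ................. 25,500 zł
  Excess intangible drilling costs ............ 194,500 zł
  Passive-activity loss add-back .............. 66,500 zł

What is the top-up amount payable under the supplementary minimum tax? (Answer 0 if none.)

Standard income tax:
  231,000 zł × 14% = 32,340 zł
  348,000 zł × 25% = 87,000 zł
  248,000 zł × 33% = 81,840 zł
  → 201,180 zł

Supplementary minimum tax:
  Adjusted income: 827,000 zł + 63,000 zł + 25,500 zł + 194,500 zł + 66,500 zł = 1,176,500 zł
  Exemption: 74,000 zł − 20% × (1,176,500 zł − 936,000 zł) = 74,000 zł − 48,100 zł = 25,900 zł
  Base: 1,176,500 zł − 25,900 zł = 1,150,600 zł
  1,150,600 zł × 18% = 207,108 zł

Excess of supplementary minimum tax over standard income tax: 207,108 zł − 201,180 zł = 5,928 zł.

5,928 zł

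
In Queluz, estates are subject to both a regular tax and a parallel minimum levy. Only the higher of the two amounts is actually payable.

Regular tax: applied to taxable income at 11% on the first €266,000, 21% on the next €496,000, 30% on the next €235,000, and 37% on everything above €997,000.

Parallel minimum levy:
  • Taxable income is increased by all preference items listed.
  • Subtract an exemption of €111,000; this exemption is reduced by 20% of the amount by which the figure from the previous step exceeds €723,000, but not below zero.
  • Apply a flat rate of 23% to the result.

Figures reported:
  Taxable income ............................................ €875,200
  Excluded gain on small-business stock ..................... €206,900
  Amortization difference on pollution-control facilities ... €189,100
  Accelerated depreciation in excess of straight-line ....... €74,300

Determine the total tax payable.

Regular tax:
  €266,000 × 11% = €29,260
  €496,000 × 21% = €104,160
  €113,200 × 30% = €33,960
  → €167,380

Parallel minimum levy:
  Adjusted income: €875,200 + €206,900 + €189,100 + €74,300 = €1,345,500
  Exemption: 20% × (€1,345,500 − €723,000) = €124,500 ≥ €111,000, so the exemption is fully phased out
  Base: €1,345,500 − €0 = €1,345,500
  €1,345,500 × 23% = €309,465

€309,465 > €167,380, so the parallel minimum levy is the binding amount.

€309,465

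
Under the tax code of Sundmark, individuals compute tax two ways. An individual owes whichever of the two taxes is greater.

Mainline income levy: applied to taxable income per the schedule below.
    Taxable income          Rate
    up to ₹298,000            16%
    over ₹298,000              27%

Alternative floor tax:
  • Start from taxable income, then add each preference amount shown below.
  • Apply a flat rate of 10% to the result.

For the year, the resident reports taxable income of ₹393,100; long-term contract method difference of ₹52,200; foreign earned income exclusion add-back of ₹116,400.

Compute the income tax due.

₹73,357

Mainline income levy:
  ₹298,000 × 16% = ₹47,680
  ₹95,100 × 27% = ₹25,677
  → ₹73,357

Alternative floor tax:
  Adjusted income: ₹393,100 + ₹52,200 + ₹116,400 = ₹561,700
  ₹561,700 × 10% = ₹56,170

₹73,357 > ₹56,170, so the mainline income levy governs.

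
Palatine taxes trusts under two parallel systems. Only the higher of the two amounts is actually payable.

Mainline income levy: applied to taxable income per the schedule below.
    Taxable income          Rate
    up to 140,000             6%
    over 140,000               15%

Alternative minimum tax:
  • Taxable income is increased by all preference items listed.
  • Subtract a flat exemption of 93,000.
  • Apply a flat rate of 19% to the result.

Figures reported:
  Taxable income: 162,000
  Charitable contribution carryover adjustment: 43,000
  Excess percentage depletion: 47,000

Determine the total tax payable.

Alternative minimum tax:
  Adjusted income: 162,000 + 43,000 + 47,000 = 252,000
  Less exemption 93,000 → base 159,000
  159,000 × 19% = 30,210

Mainline income levy:
  140,000 × 6% = 8,400
  22,000 × 15% = 3,300
  → 11,700

30,210 > 11,700, so the alternative minimum tax is the binding amount.

30,210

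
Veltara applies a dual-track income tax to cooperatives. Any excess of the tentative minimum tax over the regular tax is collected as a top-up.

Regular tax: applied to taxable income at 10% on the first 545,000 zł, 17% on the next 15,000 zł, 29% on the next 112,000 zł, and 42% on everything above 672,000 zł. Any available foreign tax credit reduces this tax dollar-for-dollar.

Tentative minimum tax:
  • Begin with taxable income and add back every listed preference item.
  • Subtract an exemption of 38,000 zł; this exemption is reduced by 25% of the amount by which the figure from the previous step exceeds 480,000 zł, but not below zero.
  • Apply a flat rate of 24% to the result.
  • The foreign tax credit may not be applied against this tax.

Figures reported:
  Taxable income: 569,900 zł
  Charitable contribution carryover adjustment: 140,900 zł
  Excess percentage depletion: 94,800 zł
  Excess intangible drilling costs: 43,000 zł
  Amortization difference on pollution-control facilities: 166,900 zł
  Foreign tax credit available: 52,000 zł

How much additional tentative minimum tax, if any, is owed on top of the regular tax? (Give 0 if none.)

235,799 zł

Tentative minimum tax:
  Adjusted income: 569,900 zł + 140,900 zł + 94,800 zł + 43,000 zł + 166,900 zł = 1,015,500 zł
  Exemption: 25% × (1,015,500 zł − 480,000 zł) = 133,875 zł ≥ 38,000 zł, so the exemption is fully phased out
  Base: 1,015,500 zł − 0 zł = 1,015,500 zł
  1,015,500 zł × 24% = 243,720 zł

Regular tax:
  545,000 zł × 10% = 54,500 zł
  15,000 zł × 17% = 2,550 zł
  9,900 zł × 29% = 2,871 zł
  → 59,921 zł
  Less foreign tax credit 52,000 zł → 7,921 zł

Excess of tentative minimum tax over regular tax: 243,720 zł − 7,921 zł = 235,799 zł.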